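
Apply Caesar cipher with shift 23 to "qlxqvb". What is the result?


Caesar cipher: shift "qlxqvb" by 23
  'q' (pos 16) + 23 = pos 13 = 'n'
  'l' (pos 11) + 23 = pos 8 = 'i'
  'x' (pos 23) + 23 = pos 20 = 'u'
  'q' (pos 16) + 23 = pos 13 = 'n'
  'v' (pos 21) + 23 = pos 18 = 's'
  'b' (pos 1) + 23 = pos 24 = 'y'
Result: niunsy

niunsy


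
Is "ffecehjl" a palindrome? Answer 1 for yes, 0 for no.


Input: ffecehjl
Reversed: ljheceff
  Compare pos 0 ('f') with pos 7 ('l'): MISMATCH
  Compare pos 1 ('f') with pos 6 ('j'): MISMATCH
  Compare pos 2 ('e') with pos 5 ('h'): MISMATCH
  Compare pos 3 ('c') with pos 4 ('e'): MISMATCH
Result: not a palindrome

0


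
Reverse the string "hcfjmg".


Input: hcfjmg
Reading characters right to left:
  Position 5: 'g'
  Position 4: 'm'
  Position 3: 'j'
  Position 2: 'f'
  Position 1: 'c'
  Position 0: 'h'
Reversed: gmjfch

gmjfch


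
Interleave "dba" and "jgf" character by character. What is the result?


Interleaving "dba" and "jgf":
  Position 0: 'd' from first, 'j' from second => "dj"
  Position 1: 'b' from first, 'g' from second => "bg"
  Position 2: 'a' from first, 'f' from second => "af"
Result: djbgaf

djbgaf


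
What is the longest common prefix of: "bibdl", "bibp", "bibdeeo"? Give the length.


Words: bibdl, bibp, bibdeeo
  Position 0: all 'b' => match
  Position 1: all 'i' => match
  Position 2: all 'b' => match
  Position 3: ('d', 'p', 'd') => mismatch, stop
LCP = "bib" (length 3)

3


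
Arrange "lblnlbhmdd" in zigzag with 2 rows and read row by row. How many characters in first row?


Zigzag "lblnlbhmdd" into 2 rows:
Placing characters:
  'l' => row 0
  'b' => row 1
  'l' => row 0
  'n' => row 1
  'l' => row 0
  'b' => row 1
  'h' => row 0
  'm' => row 1
  'd' => row 0
  'd' => row 1
Rows:
  Row 0: "lllhd"
  Row 1: "bnbmd"
First row length: 5

5


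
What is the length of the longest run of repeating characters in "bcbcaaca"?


Input: "bcbcaaca"
Scanning for longest run:
  Position 1 ('c'): new char, reset run to 1
  Position 2 ('b'): new char, reset run to 1
  Position 3 ('c'): new char, reset run to 1
  Position 4 ('a'): new char, reset run to 1
  Position 5 ('a'): continues run of 'a', length=2
  Position 6 ('c'): new char, reset run to 1
  Position 7 ('a'): new char, reset run to 1
Longest run: 'a' with length 2

2


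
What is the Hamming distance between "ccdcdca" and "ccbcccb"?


Comparing "ccdcdca" and "ccbcccb" position by position:
  Position 0: 'c' vs 'c' => same
  Position 1: 'c' vs 'c' => same
  Position 2: 'd' vs 'b' => differ
  Position 3: 'c' vs 'c' => same
  Position 4: 'd' vs 'c' => differ
  Position 5: 'c' vs 'c' => same
  Position 6: 'a' vs 'b' => differ
Total differences (Hamming distance): 3

3


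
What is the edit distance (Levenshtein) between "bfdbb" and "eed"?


Computing edit distance: "bfdbb" -> "eed"
DP table:
           e    e    d
      0    1    2    3
  b   1    1    2    3
  f   2    2    2    3
  d   3    3    3    2
  b   4    4    4    3
  b   5    5    5    4
Edit distance = dp[5][3] = 4

4


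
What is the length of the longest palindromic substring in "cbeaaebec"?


Input: "cbeaaebec"
Checking substrings for palindromes:
  [1:7] "beaaeb" (len 6) => palindrome
  [2:6] "eaae" (len 4) => palindrome
  [5:8] "ebe" (len 3) => palindrome
  [3:5] "aa" (len 2) => palindrome
Longest palindromic substring: "beaaeb" with length 6

6


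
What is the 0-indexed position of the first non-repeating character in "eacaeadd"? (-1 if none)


Input: eacaeadd
Character frequencies:
  'a': 3
  'c': 1
  'd': 2
  'e': 2
Scanning left to right for freq == 1:
  Position 0 ('e'): freq=2, skip
  Position 1 ('a'): freq=3, skip
  Position 2 ('c'): unique! => answer = 2

2


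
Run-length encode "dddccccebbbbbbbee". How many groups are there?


Input: dddccccebbbbbbbee
Scanning for consecutive runs:
  Group 1: 'd' x 3 (positions 0-2)
  Group 2: 'c' x 4 (positions 3-6)
  Group 3: 'e' x 1 (positions 7-7)
  Group 4: 'b' x 7 (positions 8-14)
  Group 5: 'e' x 2 (positions 15-16)
Total groups: 5

5


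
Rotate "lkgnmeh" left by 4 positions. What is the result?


Input: "lkgnmeh", rotate left by 4
First 4 characters: "lkgn"
Remaining characters: "meh"
Concatenate remaining + first: "meh" + "lkgn" = "mehlkgn"

mehlkgn


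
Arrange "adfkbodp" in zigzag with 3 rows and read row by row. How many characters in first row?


Zigzag "adfkbodp" into 3 rows:
Placing characters:
  'a' => row 0
  'd' => row 1
  'f' => row 2
  'k' => row 1
  'b' => row 0
  'o' => row 1
  'd' => row 2
  'p' => row 1
Rows:
  Row 0: "ab"
  Row 1: "dkop"
  Row 2: "fd"
First row length: 2

2


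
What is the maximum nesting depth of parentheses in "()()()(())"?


Input: "()()()(())"
Tracking depth:
  Position 0 '(': depth becomes 1
  Position 1 ')': depth becomes 0
  Position 2 '(': depth becomes 1
  Position 3 ')': depth becomes 0
  Position 4 '(': depth becomes 1
  Position 5 ')': depth becomes 0
  Position 6 '(': depth becomes 1
  Position 7 '(': depth becomes 2
  Position 8 ')': depth becomes 1
  Position 9 ')': depth becomes 0
Maximum depth reached: 2

2


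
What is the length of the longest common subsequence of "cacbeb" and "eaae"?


LCS of "cacbeb" and "eaae"
DP table:
           e    a    a    e
      0    0    0    0    0
  c   0    0    0    0    0
  a   0    0    1    1    1
  c   0    0    1    1    1
  b   0    0    1    1    1
  e   0    1    1    1    2
  b   0    1    1    1    2
LCS length = dp[6][4] = 2

2


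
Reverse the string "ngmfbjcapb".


Input: ngmfbjcapb
Reading characters right to left:
  Position 9: 'b'
  Position 8: 'p'
  Position 7: 'a'
  Position 6: 'c'
  Position 5: 'j'
  Position 4: 'b'
  Position 3: 'f'
  Position 2: 'm'
  Position 1: 'g'
  Position 0: 'n'
Reversed: bpacjbfmgn

bpacjbfmgn


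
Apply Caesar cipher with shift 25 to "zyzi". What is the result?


Caesar cipher: shift "zyzi" by 25
  'z' (pos 25) + 25 = pos 24 = 'y'
  'y' (pos 24) + 25 = pos 23 = 'x'
  'z' (pos 25) + 25 = pos 24 = 'y'
  'i' (pos 8) + 25 = pos 7 = 'h'
Result: yxyh

yxyh


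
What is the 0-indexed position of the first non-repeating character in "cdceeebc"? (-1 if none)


Input: cdceeebc
Character frequencies:
  'b': 1
  'c': 3
  'd': 1
  'e': 3
Scanning left to right for freq == 1:
  Position 0 ('c'): freq=3, skip
  Position 1 ('d'): unique! => answer = 1

1


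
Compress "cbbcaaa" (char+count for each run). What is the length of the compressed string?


Input: cbbcaaa
Runs:
  'c' x 1 => "c1"
  'b' x 2 => "b2"
  'c' x 1 => "c1"
  'a' x 3 => "a3"
Compressed: "c1b2c1a3"
Compressed length: 8

8


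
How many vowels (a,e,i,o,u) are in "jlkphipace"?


Input: jlkphipace
Checking each character:
  'j' at position 0: consonant
  'l' at position 1: consonant
  'k' at position 2: consonant
  'p' at position 3: consonant
  'h' at position 4: consonant
  'i' at position 5: vowel (running total: 1)
  'p' at position 6: consonant
  'a' at position 7: vowel (running total: 2)
  'c' at position 8: consonant
  'e' at position 9: vowel (running total: 3)
Total vowels: 3

3


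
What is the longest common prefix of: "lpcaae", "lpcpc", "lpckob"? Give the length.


Words: lpcaae, lpcpc, lpckob
  Position 0: all 'l' => match
  Position 1: all 'p' => match
  Position 2: all 'c' => match
  Position 3: ('a', 'p', 'k') => mismatch, stop
LCP = "lpc" (length 3)

3


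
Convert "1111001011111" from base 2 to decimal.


Input: "1111001011111" in base 2
Positional expansion:
  Digit '1' (value 1) x 2^12 = 4096
  Digit '1' (value 1) x 2^11 = 2048
  Digit '1' (value 1) x 2^10 = 1024
  Digit '1' (value 1) x 2^9 = 512
  Digit '0' (value 0) x 2^8 = 0
  Digit '0' (value 0) x 2^7 = 0
  Digit '1' (value 1) x 2^6 = 64
  Digit '0' (value 0) x 2^5 = 0
  Digit '1' (value 1) x 2^4 = 16
  Digit '1' (value 1) x 2^3 = 8
  Digit '1' (value 1) x 2^2 = 4
  Digit '1' (value 1) x 2^1 = 2
  Digit '1' (value 1) x 2^0 = 1
Sum = 7775

7775


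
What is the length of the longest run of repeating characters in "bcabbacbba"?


Input: "bcabbacbba"
Scanning for longest run:
  Position 1 ('c'): new char, reset run to 1
  Position 2 ('a'): new char, reset run to 1
  Position 3 ('b'): new char, reset run to 1
  Position 4 ('b'): continues run of 'b', length=2
  Position 5 ('a'): new char, reset run to 1
  Position 6 ('c'): new char, reset run to 1
  Position 7 ('b'): new char, reset run to 1
  Position 8 ('b'): continues run of 'b', length=2
  Position 9 ('a'): new char, reset run to 1
Longest run: 'b' with length 2

2


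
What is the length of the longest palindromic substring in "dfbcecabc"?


Input: "dfbcecabc"
Checking substrings for palindromes:
  [3:6] "cec" (len 3) => palindrome
Longest palindromic substring: "cec" with length 3

3


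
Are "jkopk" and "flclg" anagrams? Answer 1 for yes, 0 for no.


Strings: "jkopk", "flclg"
Sorted first:  jkkop
Sorted second: cfgll
Differ at position 0: 'j' vs 'c' => not anagrams

0


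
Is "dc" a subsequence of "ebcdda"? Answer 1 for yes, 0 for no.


Check if "dc" is a subsequence of "ebcdda"
Greedy scan:
  Position 0 ('e'): no match needed
  Position 1 ('b'): no match needed
  Position 2 ('c'): no match needed
  Position 3 ('d'): matches sub[0] = 'd'
  Position 4 ('d'): no match needed
  Position 5 ('a'): no match needed
Only matched 1/2 characters => not a subsequence

0


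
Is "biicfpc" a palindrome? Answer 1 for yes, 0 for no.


Input: biicfpc
Reversed: cpfciib
  Compare pos 0 ('b') with pos 6 ('c'): MISMATCH
  Compare pos 1 ('i') with pos 5 ('p'): MISMATCH
  Compare pos 2 ('i') with pos 4 ('f'): MISMATCH
Result: not a palindrome

0


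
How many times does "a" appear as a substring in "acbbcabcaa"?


Searching for "a" in "acbbcabcaa"
Scanning each position:
  Position 0: "a" => MATCH
  Position 1: "c" => no
  Position 2: "b" => no
  Position 3: "b" => no
  Position 4: "c" => no
  Position 5: "a" => MATCH
  Position 6: "b" => no
  Position 7: "c" => no
  Position 8: "a" => MATCH
  Position 9: "a" => MATCH
Total occurrences: 4

4


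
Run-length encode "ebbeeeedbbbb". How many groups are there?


Input: ebbeeeedbbbb
Scanning for consecutive runs:
  Group 1: 'e' x 1 (positions 0-0)
  Group 2: 'b' x 2 (positions 1-2)
  Group 3: 'e' x 4 (positions 3-6)
  Group 4: 'd' x 1 (positions 7-7)
  Group 5: 'b' x 4 (positions 8-11)
Total groups: 5

5


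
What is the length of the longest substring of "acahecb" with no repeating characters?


Input: "acahecb"
Sliding window (track last position of each char):
  Position 0 ('a'): window [0,0] length 1 -- new best
  Position 1 ('c'): window [0,1] length 2 -- new best
  Position 2 ('a'): repeat (last at 0), move window start to 1
  Position 2 ('a'): window [1,2] length 2
  Position 3 ('h'): window [1,3] length 3 -- new best
  Position 4 ('e'): window [1,4] length 4 -- new best
  Position 5 ('c'): repeat (last at 1), move window start to 2
  Position 5 ('c'): window [2,5] length 4
  Position 6 ('b'): window [2,6] length 5 -- new best
Longest substring with no repeats: "ahecb" with length 5

5


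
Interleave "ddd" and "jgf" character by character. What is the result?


Interleaving "ddd" and "jgf":
  Position 0: 'd' from first, 'j' from second => "dj"
  Position 1: 'd' from first, 'g' from second => "dg"
  Position 2: 'd' from first, 'f' from second => "df"
Result: djdgdf

djdgdf


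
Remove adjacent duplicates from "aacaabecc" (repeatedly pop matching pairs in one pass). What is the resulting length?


Input: aacaabecc
Stack-based adjacent duplicate removal:
  Read 'a': push. Stack: a
  Read 'a': matches stack top 'a' => pop. Stack: (empty)
  Read 'c': push. Stack: c
  Read 'a': push. Stack: ca
  Read 'a': matches stack top 'a' => pop. Stack: c
  Read 'b': push. Stack: cb
  Read 'e': push. Stack: cbe
  Read 'c': push. Stack: cbec
  Read 'c': matches stack top 'c' => pop. Stack: cbe
Final stack: "cbe" (length 3)

3


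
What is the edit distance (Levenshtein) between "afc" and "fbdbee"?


Computing edit distance: "afc" -> "fbdbee"
DP table:
           f    b    d    b    e    e
      0    1    2    3    4    5    6
  a   1    1    2    3    4    5    6
  f   2    1    2    3    4    5    6
  c   3    2    2    3    4    5    6
Edit distance = dp[3][6] = 6

6


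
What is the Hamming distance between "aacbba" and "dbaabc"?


Comparing "aacbba" and "dbaabc" position by position:
  Position 0: 'a' vs 'd' => differ
  Position 1: 'a' vs 'b' => differ
  Position 2: 'c' vs 'a' => differ
  Position 3: 'b' vs 'a' => differ
  Position 4: 'b' vs 'b' => same
  Position 5: 'a' vs 'c' => differ
Total differences (Hamming distance): 5

5


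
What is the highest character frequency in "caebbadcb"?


Input: caebbadcb
Character counts:
  'a': 2
  'b': 3
  'c': 2
  'd': 1
  'e': 1
Maximum frequency: 3

3


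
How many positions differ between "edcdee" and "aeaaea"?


Comparing "edcdee" and "aeaaea" position by position:
  Position 0: 'e' vs 'a' => DIFFER
  Position 1: 'd' vs 'e' => DIFFER
  Position 2: 'c' vs 'a' => DIFFER
  Position 3: 'd' vs 'a' => DIFFER
  Position 4: 'e' vs 'e' => same
  Position 5: 'e' vs 'a' => DIFFER
Positions that differ: 5

5


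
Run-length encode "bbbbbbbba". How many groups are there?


Input: bbbbbbbba
Scanning for consecutive runs:
  Group 1: 'b' x 8 (positions 0-7)
  Group 2: 'a' x 1 (positions 8-8)
Total groups: 2

2


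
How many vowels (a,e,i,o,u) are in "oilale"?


Input: oilale
Checking each character:
  'o' at position 0: vowel (running total: 1)
  'i' at position 1: vowel (running total: 2)
  'l' at position 2: consonant
  'a' at position 3: vowel (running total: 3)
  'l' at position 4: consonant
  'e' at position 5: vowel (running total: 4)
Total vowels: 4

4


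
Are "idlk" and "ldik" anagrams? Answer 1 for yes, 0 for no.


Strings: "idlk", "ldik"
Sorted first:  dikl
Sorted second: dikl
Sorted forms match => anagrams

1


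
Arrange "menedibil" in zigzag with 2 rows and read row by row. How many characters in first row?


Zigzag "menedibil" into 2 rows:
Placing characters:
  'm' => row 0
  'e' => row 1
  'n' => row 0
  'e' => row 1
  'd' => row 0
  'i' => row 1
  'b' => row 0
  'i' => row 1
  'l' => row 0
Rows:
  Row 0: "mndbl"
  Row 1: "eeii"
First row length: 5

5


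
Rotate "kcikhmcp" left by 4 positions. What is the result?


Input: "kcikhmcp", rotate left by 4
First 4 characters: "kcik"
Remaining characters: "hmcp"
Concatenate remaining + first: "hmcp" + "kcik" = "hmcpkcik"

hmcpkcik


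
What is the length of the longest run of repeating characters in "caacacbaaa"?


Input: "caacacbaaa"
Scanning for longest run:
  Position 1 ('a'): new char, reset run to 1
  Position 2 ('a'): continues run of 'a', length=2
  Position 3 ('c'): new char, reset run to 1
  Position 4 ('a'): new char, reset run to 1
  Position 5 ('c'): new char, reset run to 1
  Position 6 ('b'): new char, reset run to 1
  Position 7 ('a'): new char, reset run to 1
  Position 8 ('a'): continues run of 'a', length=2
  Position 9 ('a'): continues run of 'a', length=3
Longest run: 'a' with length 3

3


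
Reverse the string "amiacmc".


Input: amiacmc
Reading characters right to left:
  Position 6: 'c'
  Position 5: 'm'
  Position 4: 'c'
  Position 3: 'a'
  Position 2: 'i'
  Position 1: 'm'
  Position 0: 'a'
Reversed: cmcaima

cmcaima


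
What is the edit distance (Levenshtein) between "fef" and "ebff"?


Computing edit distance: "fef" -> "ebff"
DP table:
           e    b    f    f
      0    1    2    3    4
  f   1    1    2    2    3
  e   2    1    2    3    3
  f   3    2    2    2    3
Edit distance = dp[3][4] = 3

3


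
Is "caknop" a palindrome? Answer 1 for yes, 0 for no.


Input: caknop
Reversed: ponkac
  Compare pos 0 ('c') with pos 5 ('p'): MISMATCH
  Compare pos 1 ('a') with pos 4 ('o'): MISMATCH
  Compare pos 2 ('k') with pos 3 ('n'): MISMATCH
Result: not a palindrome

0


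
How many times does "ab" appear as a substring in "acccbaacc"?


Searching for "ab" in "acccbaacc"
Scanning each position:
  Position 0: "ac" => no
  Position 1: "cc" => no
  Position 2: "cc" => no
  Position 3: "cb" => no
  Position 4: "ba" => no
  Position 5: "aa" => no
  Position 6: "ac" => no
  Position 7: "cc" => no
Total occurrences: 0

0


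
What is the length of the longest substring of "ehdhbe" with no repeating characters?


Input: "ehdhbe"
Sliding window (track last position of each char):
  Position 0 ('e'): window [0,0] length 1 -- new best
  Position 1 ('h'): window [0,1] length 2 -- new best
  Position 2 ('d'): window [0,2] length 3 -- new best
  Position 3 ('h'): repeat (last at 1), move window start to 2
  Position 3 ('h'): window [2,3] length 2
  Position 4 ('b'): window [2,4] length 3
  Position 5 ('e'): window [2,5] length 4 -- new best
Longest substring with no repeats: "dhbe" with length 4

4


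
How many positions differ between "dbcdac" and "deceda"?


Comparing "dbcdac" and "deceda" position by position:
  Position 0: 'd' vs 'd' => same
  Position 1: 'b' vs 'e' => DIFFER
  Position 2: 'c' vs 'c' => same
  Position 3: 'd' vs 'e' => DIFFER
  Position 4: 'a' vs 'd' => DIFFER
  Position 5: 'c' vs 'a' => DIFFER
Positions that differ: 4

4


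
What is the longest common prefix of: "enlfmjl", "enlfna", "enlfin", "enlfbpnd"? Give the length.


Words: enlfmjl, enlfna, enlfin, enlfbpnd
  Position 0: all 'e' => match
  Position 1: all 'n' => match
  Position 2: all 'l' => match
  Position 3: all 'f' => match
  Position 4: ('m', 'n', 'i', 'b') => mismatch, stop
LCP = "enlf" (length 4)

4


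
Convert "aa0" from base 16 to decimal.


Input: "aa0" in base 16
Positional expansion:
  Digit 'a' (value 10) x 16^2 = 2560
  Digit 'a' (value 10) x 16^1 = 160
  Digit '0' (value 0) x 16^0 = 0
Sum = 2720

2720


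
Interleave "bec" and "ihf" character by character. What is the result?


Interleaving "bec" and "ihf":
  Position 0: 'b' from first, 'i' from second => "bi"
  Position 1: 'e' from first, 'h' from second => "eh"
  Position 2: 'c' from first, 'f' from second => "cf"
Result: biehcf

biehcf


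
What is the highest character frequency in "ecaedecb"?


Input: ecaedecb
Character counts:
  'a': 1
  'b': 1
  'c': 2
  'd': 1
  'e': 3
Maximum frequency: 3

3


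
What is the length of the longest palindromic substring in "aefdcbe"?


Input: "aefdcbe"
Checking substrings for palindromes:
  No multi-char palindromic substrings found
Longest palindromic substring: "a" with length 1

1


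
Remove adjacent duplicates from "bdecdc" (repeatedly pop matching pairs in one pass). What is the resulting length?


Input: bdecdc
Stack-based adjacent duplicate removal:
  Read 'b': push. Stack: b
  Read 'd': push. Stack: bd
  Read 'e': push. Stack: bde
  Read 'c': push. Stack: bdec
  Read 'd': push. Stack: bdecd
  Read 'c': push. Stack: bdecdc
Final stack: "bdecdc" (length 6)

6


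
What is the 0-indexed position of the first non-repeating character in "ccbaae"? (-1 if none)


Input: ccbaae
Character frequencies:
  'a': 2
  'b': 1
  'c': 2
  'e': 1
Scanning left to right for freq == 1:
  Position 0 ('c'): freq=2, skip
  Position 1 ('c'): freq=2, skip
  Position 2 ('b'): unique! => answer = 2

2


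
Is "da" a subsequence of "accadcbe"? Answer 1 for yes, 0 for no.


Check if "da" is a subsequence of "accadcbe"
Greedy scan:
  Position 0 ('a'): no match needed
  Position 1 ('c'): no match needed
  Position 2 ('c'): no match needed
  Position 3 ('a'): no match needed
  Position 4 ('d'): matches sub[0] = 'd'
  Position 5 ('c'): no match needed
  Position 6 ('b'): no match needed
  Position 7 ('e'): no match needed
Only matched 1/2 characters => not a subsequence

0


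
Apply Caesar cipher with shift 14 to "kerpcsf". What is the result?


Caesar cipher: shift "kerpcsf" by 14
  'k' (pos 10) + 14 = pos 24 = 'y'
  'e' (pos 4) + 14 = pos 18 = 's'
  'r' (pos 17) + 14 = pos 5 = 'f'
  'p' (pos 15) + 14 = pos 3 = 'd'
  'c' (pos 2) + 14 = pos 16 = 'q'
  's' (pos 18) + 14 = pos 6 = 'g'
  'f' (pos 5) + 14 = pos 19 = 't'
Result: ysfdqgt

ysfdqgt


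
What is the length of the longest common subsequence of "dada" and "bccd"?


LCS of "dada" and "bccd"
DP table:
           b    c    c    d
      0    0    0    0    0
  d   0    0    0    0    1
  a   0    0    0    0    1
  d   0    0    0    0    1
  a   0    0    0    0    1
LCS length = dp[4][4] = 1

1


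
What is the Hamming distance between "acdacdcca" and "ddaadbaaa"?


Comparing "acdacdcca" and "ddaadbaaa" position by position:
  Position 0: 'a' vs 'd' => differ
  Position 1: 'c' vs 'd' => differ
  Position 2: 'd' vs 'a' => differ
  Position 3: 'a' vs 'a' => same
  Position 4: 'c' vs 'd' => differ
  Position 5: 'd' vs 'b' => differ
  Position 6: 'c' vs 'a' => differ
  Position 7: 'c' vs 'a' => differ
  Position 8: 'a' vs 'a' => same
Total differences (Hamming distance): 7

7


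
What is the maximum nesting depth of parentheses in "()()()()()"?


Input: "()()()()()"
Tracking depth:
  Position 0 '(': depth becomes 1
  Position 1 ')': depth becomes 0
  Position 2 '(': depth becomes 1
  Position 3 ')': depth becomes 0
  Position 4 '(': depth becomes 1
  Position 5 ')': depth becomes 0
  Position 6 '(': depth becomes 1
  Position 7 ')': depth becomes 0
  Position 8 '(': depth becomes 1
  Position 9 ')': depth becomes 0
Maximum depth reached: 1

1


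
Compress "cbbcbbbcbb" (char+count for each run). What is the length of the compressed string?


Input: cbbcbbbcbb
Runs:
  'c' x 1 => "c1"
  'b' x 2 => "b2"
  'c' x 1 => "c1"
  'b' x 3 => "b3"
  'c' x 1 => "c1"
  'b' x 2 => "b2"
Compressed: "c1b2c1b3c1b2"
Compressed length: 12

12


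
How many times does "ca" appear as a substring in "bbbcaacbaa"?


Searching for "ca" in "bbbcaacbaa"
Scanning each position:
  Position 0: "bb" => no
  Position 1: "bb" => no
  Position 2: "bc" => no
  Position 3: "ca" => MATCH
  Position 4: "aa" => no
  Position 5: "ac" => no
  Position 6: "cb" => no
  Position 7: "ba" => no
  Position 8: "aa" => no
Total occurrences: 1

1


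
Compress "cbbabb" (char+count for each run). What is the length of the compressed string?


Input: cbbabb
Runs:
  'c' x 1 => "c1"
  'b' x 2 => "b2"
  'a' x 1 => "a1"
  'b' x 2 => "b2"
Compressed: "c1b2a1b2"
Compressed length: 8

8


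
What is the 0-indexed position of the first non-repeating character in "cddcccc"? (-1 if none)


Input: cddcccc
Character frequencies:
  'c': 5
  'd': 2
Scanning left to right for freq == 1:
  Position 0 ('c'): freq=5, skip
  Position 1 ('d'): freq=2, skip
  Position 2 ('d'): freq=2, skip
  Position 3 ('c'): freq=5, skip
  Position 4 ('c'): freq=5, skip
  Position 5 ('c'): freq=5, skip
  Position 6 ('c'): freq=5, skip
  No unique character found => answer = -1

-1


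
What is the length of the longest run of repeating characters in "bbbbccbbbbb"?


Input: "bbbbccbbbbb"
Scanning for longest run:
  Position 1 ('b'): continues run of 'b', length=2
  Position 2 ('b'): continues run of 'b', length=3
  Position 3 ('b'): continues run of 'b', length=4
  Position 4 ('c'): new char, reset run to 1
  Position 5 ('c'): continues run of 'c', length=2
  Position 6 ('b'): new char, reset run to 1
  Position 7 ('b'): continues run of 'b', length=2
  Position 8 ('b'): continues run of 'b', length=3
  Position 9 ('b'): continues run of 'b', length=4
  Position 10 ('b'): continues run of 'b', length=5
Longest run: 'b' with length 5

5


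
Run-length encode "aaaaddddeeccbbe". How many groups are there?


Input: aaaaddddeeccbbe
Scanning for consecutive runs:
  Group 1: 'a' x 4 (positions 0-3)
  Group 2: 'd' x 4 (positions 4-7)
  Group 3: 'e' x 2 (positions 8-9)
  Group 4: 'c' x 2 (positions 10-11)
  Group 5: 'b' x 2 (positions 12-13)
  Group 6: 'e' x 1 (positions 14-14)
Total groups: 6

6


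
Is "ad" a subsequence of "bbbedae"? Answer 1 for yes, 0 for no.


Check if "ad" is a subsequence of "bbbedae"
Greedy scan:
  Position 0 ('b'): no match needed
  Position 1 ('b'): no match needed
  Position 2 ('b'): no match needed
  Position 3 ('e'): no match needed
  Position 4 ('d'): no match needed
  Position 5 ('a'): matches sub[0] = 'a'
  Position 6 ('e'): no match needed
Only matched 1/2 characters => not a subsequence

0


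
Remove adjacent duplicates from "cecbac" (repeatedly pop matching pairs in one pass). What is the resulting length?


Input: cecbac
Stack-based adjacent duplicate removal:
  Read 'c': push. Stack: c
  Read 'e': push. Stack: ce
  Read 'c': push. Stack: cec
  Read 'b': push. Stack: cecb
  Read 'a': push. Stack: cecba
  Read 'c': push. Stack: cecbac
Final stack: "cecbac" (length 6)

6


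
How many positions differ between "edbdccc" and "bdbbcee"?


Comparing "edbdccc" and "bdbbcee" position by position:
  Position 0: 'e' vs 'b' => DIFFER
  Position 1: 'd' vs 'd' => same
  Position 2: 'b' vs 'b' => same
  Position 3: 'd' vs 'b' => DIFFER
  Position 4: 'c' vs 'c' => same
  Position 5: 'c' vs 'e' => DIFFER
  Position 6: 'c' vs 'e' => DIFFER
Positions that differ: 4

4


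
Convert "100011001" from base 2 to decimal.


Input: "100011001" in base 2
Positional expansion:
  Digit '1' (value 1) x 2^8 = 256
  Digit '0' (value 0) x 2^7 = 0
  Digit '0' (value 0) x 2^6 = 0
  Digit '0' (value 0) x 2^5 = 0
  Digit '1' (value 1) x 2^4 = 16
  Digit '1' (value 1) x 2^3 = 8
  Digit '0' (value 0) x 2^2 = 0
  Digit '0' (value 0) x 2^1 = 0
  Digit '1' (value 1) x 2^0 = 1
Sum = 281

281


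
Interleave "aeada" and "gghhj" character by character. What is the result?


Interleaving "aeada" and "gghhj":
  Position 0: 'a' from first, 'g' from second => "ag"
  Position 1: 'e' from first, 'g' from second => "eg"
  Position 2: 'a' from first, 'h' from second => "ah"
  Position 3: 'd' from first, 'h' from second => "dh"
  Position 4: 'a' from first, 'j' from second => "aj"
Result: agegahdhaj

agegahdhaj


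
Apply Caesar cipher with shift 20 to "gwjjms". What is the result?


Caesar cipher: shift "gwjjms" by 20
  'g' (pos 6) + 20 = pos 0 = 'a'
  'w' (pos 22) + 20 = pos 16 = 'q'
  'j' (pos 9) + 20 = pos 3 = 'd'
  'j' (pos 9) + 20 = pos 3 = 'd'
  'm' (pos 12) + 20 = pos 6 = 'g'
  's' (pos 18) + 20 = pos 12 = 'm'
Result: aqddgm

aqddgm


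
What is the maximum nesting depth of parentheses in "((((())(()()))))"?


Input: "((((())(()()))))"
Tracking depth:
  Position 0 '(': depth becomes 1
  Position 1 '(': depth becomes 2
  Position 2 '(': depth becomes 3
  Position 3 '(': depth becomes 4
  Position 4 '(': depth becomes 5
  Position 5 ')': depth becomes 4
  Position 6 ')': depth becomes 3
  Position 7 '(': depth becomes 4
  Position 8 '(': depth becomes 5
  Position 9 ')': depth becomes 4
  Position 10 '(': depth becomes 5
  Position 11 ')': depth becomes 4
  Position 12 ')': depth becomes 3
  Position 13 ')': depth becomes 2
  Position 14 ')': depth becomes 1
  Position 15 ')': depth becomes 0
Maximum depth reached: 5

5


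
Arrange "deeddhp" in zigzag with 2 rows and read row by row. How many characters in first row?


Zigzag "deeddhp" into 2 rows:
Placing characters:
  'd' => row 0
  'e' => row 1
  'e' => row 0
  'd' => row 1
  'd' => row 0
  'h' => row 1
  'p' => row 0
Rows:
  Row 0: "dedp"
  Row 1: "edh"
First row length: 4

4


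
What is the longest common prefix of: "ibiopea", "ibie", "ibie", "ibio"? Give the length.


Words: ibiopea, ibie, ibie, ibio
  Position 0: all 'i' => match
  Position 1: all 'b' => match
  Position 2: all 'i' => match
  Position 3: ('o', 'e', 'e', 'o') => mismatch, stop
LCP = "ibi" (length 3)

3


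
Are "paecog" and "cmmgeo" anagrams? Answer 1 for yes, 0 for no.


Strings: "paecog", "cmmgeo"
Sorted first:  acegop
Sorted second: cegmmo
Differ at position 0: 'a' vs 'c' => not anagrams

0


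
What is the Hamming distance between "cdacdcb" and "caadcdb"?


Comparing "cdacdcb" and "caadcdb" position by position:
  Position 0: 'c' vs 'c' => same
  Position 1: 'd' vs 'a' => differ
  Position 2: 'a' vs 'a' => same
  Position 3: 'c' vs 'd' => differ
  Position 4: 'd' vs 'c' => differ
  Position 5: 'c' vs 'd' => differ
  Position 6: 'b' vs 'b' => same
Total differences (Hamming distance): 4

4


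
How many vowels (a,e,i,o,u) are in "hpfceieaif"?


Input: hpfceieaif
Checking each character:
  'h' at position 0: consonant
  'p' at position 1: consonant
  'f' at position 2: consonant
  'c' at position 3: consonant
  'e' at position 4: vowel (running total: 1)
  'i' at position 5: vowel (running total: 2)
  'e' at position 6: vowel (running total: 3)
  'a' at position 7: vowel (running total: 4)
  'i' at position 8: vowel (running total: 5)
  'f' at position 9: consonant
Total vowels: 5

5


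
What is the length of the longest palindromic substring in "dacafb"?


Input: "dacafb"
Checking substrings for palindromes:
  [1:4] "aca" (len 3) => palindrome
Longest palindromic substring: "aca" with length 3

3


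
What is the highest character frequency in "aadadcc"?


Input: aadadcc
Character counts:
  'a': 3
  'c': 2
  'd': 2
Maximum frequency: 3

3


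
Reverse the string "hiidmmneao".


Input: hiidmmneao
Reading characters right to left:
  Position 9: 'o'
  Position 8: 'a'
  Position 7: 'e'
  Position 6: 'n'
  Position 5: 'm'
  Position 4: 'm'
  Position 3: 'd'
  Position 2: 'i'
  Position 1: 'i'
  Position 0: 'h'
Reversed: oaenmmdiih

oaenmmdiih


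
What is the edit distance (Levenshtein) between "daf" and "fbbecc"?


Computing edit distance: "daf" -> "fbbecc"
DP table:
           f    b    b    e    c    c
      0    1    2    3    4    5    6
  d   1    1    2    3    4    5    6
  a   2    2    2    3    4    5    6
  f   3    2    3    3    4    5    6
Edit distance = dp[3][6] = 6

6


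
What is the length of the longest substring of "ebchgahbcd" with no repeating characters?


Input: "ebchgahbcd"
Sliding window (track last position of each char):
  Position 0 ('e'): window [0,0] length 1 -- new best
  Position 1 ('b'): window [0,1] length 2 -- new best
  Position 2 ('c'): window [0,2] length 3 -- new best
  Position 3 ('h'): window [0,3] length 4 -- new best
  Position 4 ('g'): window [0,4] length 5 -- new best
  Position 5 ('a'): window [0,5] length 6 -- new best
  Position 6 ('h'): repeat (last at 3), move window start to 4
  Position 6 ('h'): window [4,6] length 3
  Position 7 ('b'): window [4,7] length 4
  Position 8 ('c'): window [4,8] length 5
  Position 9 ('d'): window [4,9] length 6
Longest substring with no repeats: "ebchga" with length 6

6


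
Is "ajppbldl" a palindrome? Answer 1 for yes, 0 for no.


Input: ajppbldl
Reversed: ldlbppja
  Compare pos 0 ('a') with pos 7 ('l'): MISMATCH
  Compare pos 1 ('j') with pos 6 ('d'): MISMATCH
  Compare pos 2 ('p') with pos 5 ('l'): MISMATCH
  Compare pos 3 ('p') with pos 4 ('b'): MISMATCH
Result: not a palindrome

0


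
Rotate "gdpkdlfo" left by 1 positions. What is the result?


Input: "gdpkdlfo", rotate left by 1
First 1 characters: "g"
Remaining characters: "dpkdlfo"
Concatenate remaining + first: "dpkdlfo" + "g" = "dpkdlfog"

dpkdlfog


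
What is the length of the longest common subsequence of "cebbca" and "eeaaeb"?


LCS of "cebbca" and "eeaaeb"
DP table:
           e    e    a    a    e    b
      0    0    0    0    0    0    0
  c   0    0    0    0    0    0    0
  e   0    1    1    1    1    1    1
  b   0    1    1    1    1    1    2
  b   0    1    1    1    1    1    2
  c   0    1    1    1    1    1    2
  a   0    1    1    2    2    2    2
LCS length = dp[6][6] = 2

2


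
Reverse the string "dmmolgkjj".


Input: dmmolgkjj
Reading characters right to left:
  Position 8: 'j'
  Position 7: 'j'
  Position 6: 'k'
  Position 5: 'g'
  Position 4: 'l'
  Position 3: 'o'
  Position 2: 'm'
  Position 1: 'm'
  Position 0: 'd'
Reversed: jjkglommd

jjkglommd


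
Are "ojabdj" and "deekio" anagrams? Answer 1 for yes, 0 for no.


Strings: "ojabdj", "deekio"
Sorted first:  abdjjo
Sorted second: deeiko
Differ at position 0: 'a' vs 'd' => not anagrams

0


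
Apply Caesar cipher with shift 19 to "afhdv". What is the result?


Caesar cipher: shift "afhdv" by 19
  'a' (pos 0) + 19 = pos 19 = 't'
  'f' (pos 5) + 19 = pos 24 = 'y'
  'h' (pos 7) + 19 = pos 0 = 'a'
  'd' (pos 3) + 19 = pos 22 = 'w'
  'v' (pos 21) + 19 = pos 14 = 'o'
Result: tyawo

tyawo


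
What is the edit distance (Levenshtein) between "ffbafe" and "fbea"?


Computing edit distance: "ffbafe" -> "fbea"
DP table:
           f    b    e    a
      0    1    2    3    4
  f   1    0    1    2    3
  f   2    1    1    2    3
  b   3    2    1    2    3
  a   4    3    2    2    2
  f   5    4    3    3    3
  e   6    5    4    3    4
Edit distance = dp[6][4] = 4

4


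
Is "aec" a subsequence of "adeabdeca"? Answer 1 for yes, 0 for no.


Check if "aec" is a subsequence of "adeabdeca"
Greedy scan:
  Position 0 ('a'): matches sub[0] = 'a'
  Position 1 ('d'): no match needed
  Position 2 ('e'): matches sub[1] = 'e'
  Position 3 ('a'): no match needed
  Position 4 ('b'): no match needed
  Position 5 ('d'): no match needed
  Position 6 ('e'): no match needed
  Position 7 ('c'): matches sub[2] = 'c'
  Position 8 ('a'): no match needed
All 3 characters matched => is a subsequence

1


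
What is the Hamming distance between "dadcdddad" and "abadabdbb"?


Comparing "dadcdddad" and "abadabdbb" position by position:
  Position 0: 'd' vs 'a' => differ
  Position 1: 'a' vs 'b' => differ
  Position 2: 'd' vs 'a' => differ
  Position 3: 'c' vs 'd' => differ
  Position 4: 'd' vs 'a' => differ
  Position 5: 'd' vs 'b' => differ
  Position 6: 'd' vs 'd' => same
  Position 7: 'a' vs 'b' => differ
  Position 8: 'd' vs 'b' => differ
Total differences (Hamming distance): 8

8


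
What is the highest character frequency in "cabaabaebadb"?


Input: cabaabaebadb
Character counts:
  'a': 5
  'b': 4
  'c': 1
  'd': 1
  'e': 1
Maximum frequency: 5

5


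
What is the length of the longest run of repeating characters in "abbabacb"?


Input: "abbabacb"
Scanning for longest run:
  Position 1 ('b'): new char, reset run to 1
  Position 2 ('b'): continues run of 'b', length=2
  Position 3 ('a'): new char, reset run to 1
  Position 4 ('b'): new char, reset run to 1
  Position 5 ('a'): new char, reset run to 1
  Position 6 ('c'): new char, reset run to 1
  Position 7 ('b'): new char, reset run to 1
Longest run: 'b' with length 2

2


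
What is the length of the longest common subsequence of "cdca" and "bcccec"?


LCS of "cdca" and "bcccec"
DP table:
           b    c    c    c    e    c
      0    0    0    0    0    0    0
  c   0    0    1    1    1    1    1
  d   0    0    1    1    1    1    1
  c   0    0    1    2    2    2    2
  a   0    0    1    2    2    2    2
LCS length = dp[4][6] = 2

2


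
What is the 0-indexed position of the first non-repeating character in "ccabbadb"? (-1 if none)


Input: ccabbadb
Character frequencies:
  'a': 2
  'b': 3
  'c': 2
  'd': 1
Scanning left to right for freq == 1:
  Position 0 ('c'): freq=2, skip
  Position 1 ('c'): freq=2, skip
  Position 2 ('a'): freq=2, skip
  Position 3 ('b'): freq=3, skip
  Position 4 ('b'): freq=3, skip
  Position 5 ('a'): freq=2, skip
  Position 6 ('d'): unique! => answer = 6

6


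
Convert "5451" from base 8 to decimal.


Input: "5451" in base 8
Positional expansion:
  Digit '5' (value 5) x 8^3 = 2560
  Digit '4' (value 4) x 8^2 = 256
  Digit '5' (value 5) x 8^1 = 40
  Digit '1' (value 1) x 8^0 = 1
Sum = 2857

2857


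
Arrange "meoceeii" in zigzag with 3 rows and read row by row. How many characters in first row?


Zigzag "meoceeii" into 3 rows:
Placing characters:
  'm' => row 0
  'e' => row 1
  'o' => row 2
  'c' => row 1
  'e' => row 0
  'e' => row 1
  'i' => row 2
  'i' => row 1
Rows:
  Row 0: "me"
  Row 1: "ecei"
  Row 2: "oi"
First row length: 2

2


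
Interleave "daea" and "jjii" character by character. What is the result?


Interleaving "daea" and "jjii":
  Position 0: 'd' from first, 'j' from second => "dj"
  Position 1: 'a' from first, 'j' from second => "aj"
  Position 2: 'e' from first, 'i' from second => "ei"
  Position 3: 'a' from first, 'i' from second => "ai"
Result: djajeiai

djajeiai


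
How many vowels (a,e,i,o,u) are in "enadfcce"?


Input: enadfcce
Checking each character:
  'e' at position 0: vowel (running total: 1)
  'n' at position 1: consonant
  'a' at position 2: vowel (running total: 2)
  'd' at position 3: consonant
  'f' at position 4: consonant
  'c' at position 5: consonant
  'c' at position 6: consonant
  'e' at position 7: vowel (running total: 3)
Total vowels: 3

3


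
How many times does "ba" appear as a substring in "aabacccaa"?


Searching for "ba" in "aabacccaa"
Scanning each position:
  Position 0: "aa" => no
  Position 1: "ab" => no
  Position 2: "ba" => MATCH
  Position 3: "ac" => no
  Position 4: "cc" => no
  Position 5: "cc" => no
  Position 6: "ca" => no
  Position 7: "aa" => no
Total occurrences: 1

1


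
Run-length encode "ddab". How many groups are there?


Input: ddab
Scanning for consecutive runs:
  Group 1: 'd' x 2 (positions 0-1)
  Group 2: 'a' x 1 (positions 2-2)
  Group 3: 'b' x 1 (positions 3-3)
Total groups: 3

3


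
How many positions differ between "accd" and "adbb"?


Comparing "accd" and "adbb" position by position:
  Position 0: 'a' vs 'a' => same
  Position 1: 'c' vs 'd' => DIFFER
  Position 2: 'c' vs 'b' => DIFFER
  Position 3: 'd' vs 'b' => DIFFER
Positions that differ: 3

3


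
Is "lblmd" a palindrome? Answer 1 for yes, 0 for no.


Input: lblmd
Reversed: dmlbl
  Compare pos 0 ('l') with pos 4 ('d'): MISMATCH
  Compare pos 1 ('b') with pos 3 ('m'): MISMATCH
Result: not a palindrome

0


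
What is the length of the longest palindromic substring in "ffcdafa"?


Input: "ffcdafa"
Checking substrings for palindromes:
  [4:7] "afa" (len 3) => palindrome
  [0:2] "ff" (len 2) => palindrome
Longest palindromic substring: "afa" with length 3

3


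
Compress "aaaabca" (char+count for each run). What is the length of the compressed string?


Input: aaaabca
Runs:
  'a' x 4 => "a4"
  'b' x 1 => "b1"
  'c' x 1 => "c1"
  'a' x 1 => "a1"
Compressed: "a4b1c1a1"
Compressed length: 8

8


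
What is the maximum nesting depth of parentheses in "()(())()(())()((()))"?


Input: "()(())()(())()((()))"
Tracking depth:
  Position 0 '(': depth becomes 1
  Position 1 ')': depth becomes 0
  Position 2 '(': depth becomes 1
  Position 3 '(': depth becomes 2
  Position 4 ')': depth becomes 1
  Position 5 ')': depth becomes 0
  Position 6 '(': depth becomes 1
  Position 7 ')': depth becomes 0
  Position 8 '(': depth becomes 1
  Position 9 '(': depth becomes 2
  Position 10 ')': depth becomes 1
  Position 11 ')': depth becomes 0
  Position 12 '(': depth becomes 1
  Position 13 ')': depth becomes 0
  Position 14 '(': depth becomes 1
  Position 15 '(': depth becomes 2
  Position 16 '(': depth becomes 3
  Position 17 ')': depth becomes 2
  Position 18 ')': depth becomes 1
  Position 19 ')': depth becomes 0
Maximum depth reached: 3

3


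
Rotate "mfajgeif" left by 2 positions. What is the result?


Input: "mfajgeif", rotate left by 2
First 2 characters: "mf"
Remaining characters: "ajgeif"
Concatenate remaining + first: "ajgeif" + "mf" = "ajgeifmf"

ajgeifmf


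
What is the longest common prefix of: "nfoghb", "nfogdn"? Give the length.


Words: nfoghb, nfogdn
  Position 0: all 'n' => match
  Position 1: all 'f' => match
  Position 2: all 'o' => match
  Position 3: all 'g' => match
  Position 4: ('h', 'd') => mismatch, stop
LCP = "nfog" (length 4)

4


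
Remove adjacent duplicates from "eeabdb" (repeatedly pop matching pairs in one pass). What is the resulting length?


Input: eeabdb
Stack-based adjacent duplicate removal:
  Read 'e': push. Stack: e
  Read 'e': matches stack top 'e' => pop. Stack: (empty)
  Read 'a': push. Stack: a
  Read 'b': push. Stack: ab
  Read 'd': push. Stack: abd
  Read 'b': push. Stack: abdb
Final stack: "abdb" (length 4)

4


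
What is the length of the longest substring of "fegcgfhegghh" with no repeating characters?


Input: "fegcgfhegghh"
Sliding window (track last position of each char):
  Position 0 ('f'): window [0,0] length 1 -- new best
  Position 1 ('e'): window [0,1] length 2 -- new best
  Position 2 ('g'): window [0,2] length 3 -- new best
  Position 3 ('c'): window [0,3] length 4 -- new best
  Position 4 ('g'): repeat (last at 2), move window start to 3
  Position 4 ('g'): window [3,4] length 2
  Position 5 ('f'): window [3,5] length 3
  Position 6 ('h'): window [3,6] length 4
  Position 7 ('e'): window [3,7] length 5 -- new best
  Position 8 ('g'): repeat (last at 4), move window start to 5
  Position 8 ('g'): window [5,8] length 4
  Position 9 ('g'): repeat (last at 8), move window start to 9
  Position 9 ('g'): window [9,9] length 1
  Position 10 ('h'): window [9,10] length 2
  Position 11 ('h'): repeat (last at 10), move window start to 11
  Position 11 ('h'): window [11,11] length 1
Longest substring with no repeats: "cgfhe" with length 5

5
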